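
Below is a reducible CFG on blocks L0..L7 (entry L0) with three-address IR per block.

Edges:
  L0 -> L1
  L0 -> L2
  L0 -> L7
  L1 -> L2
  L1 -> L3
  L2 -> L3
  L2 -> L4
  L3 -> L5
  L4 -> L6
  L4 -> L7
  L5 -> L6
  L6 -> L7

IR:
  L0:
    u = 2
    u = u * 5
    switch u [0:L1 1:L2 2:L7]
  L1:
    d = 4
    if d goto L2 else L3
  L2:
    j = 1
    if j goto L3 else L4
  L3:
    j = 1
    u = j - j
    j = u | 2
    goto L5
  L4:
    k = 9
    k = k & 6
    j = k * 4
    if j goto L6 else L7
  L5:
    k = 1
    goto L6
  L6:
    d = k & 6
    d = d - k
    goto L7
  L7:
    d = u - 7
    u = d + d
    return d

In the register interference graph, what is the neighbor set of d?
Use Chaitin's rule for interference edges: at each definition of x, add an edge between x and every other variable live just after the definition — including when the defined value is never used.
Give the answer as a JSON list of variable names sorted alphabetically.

Answer: ["k", "u"]

Working:
Block summaries:
  L0 def {u} use ∅
  L1 def {d} use ∅
  L2 def {j} use ∅
  L3 def {j,u} use ∅
  L4 def {j,k} use ∅
  L5 def {k} use ∅
  L6 def {d} use {k}
  L7 def {d,u} use {u}

Live sets:
  L0 li=∅ lo={u}
  L1 li={u} lo={u}
  L2 li={u} lo={u}
  L3 li=∅ lo={u}
  L4 li={u} lo={k,u}
  L5 li={u} lo={k,u}
  L6 li={k,u} lo={u}
  L7 li={u} lo=∅

Interfere edges:
  d: {k,u}
  j: {k,u}
  k: {d,j,u}
  u: {d,j,k}

N(d) = ["k", "u"]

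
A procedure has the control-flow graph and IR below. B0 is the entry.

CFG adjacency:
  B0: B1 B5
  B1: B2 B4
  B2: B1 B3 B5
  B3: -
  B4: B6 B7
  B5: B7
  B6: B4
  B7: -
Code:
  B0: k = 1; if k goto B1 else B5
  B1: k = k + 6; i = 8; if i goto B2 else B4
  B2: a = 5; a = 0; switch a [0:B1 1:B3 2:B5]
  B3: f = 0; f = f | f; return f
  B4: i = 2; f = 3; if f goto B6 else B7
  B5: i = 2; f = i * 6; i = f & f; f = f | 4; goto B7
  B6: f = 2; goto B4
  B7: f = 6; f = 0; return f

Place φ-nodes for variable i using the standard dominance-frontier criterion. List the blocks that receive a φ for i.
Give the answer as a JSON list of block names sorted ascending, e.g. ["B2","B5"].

Answer: ["B1", "B4", "B5", "B7"]

Derivation:
idom tree: B1←B0 B2←B1 B3←B2 B4←B1 B5←B0 B6←B4 B7←B0
Join-block Dom:
  B1: preds {B0,B2}: {B0} ∩ {B0,B1,B2} = {B0}; idom=B0
  B4: preds {B1,B6}: {B0,B1} ∩ {B0,B1,B4,B6} = {B0,B1}; idom=B1
  B5: preds {B0,B2}: {B0} ∩ {B0,B1,B2} = {B0}; idom=B0
  B7: preds {B4,B5}: {B0,B1,B4} ∩ {B0,B5} = {B0}; idom=B0

DF walk-up:
  B1←B0: walk · to B0
  B1←B2: walk B2→B1 to B0
  B4←B1: walk · to B1
  B4←B6: walk B6→B4 to B1
  B5←B0: walk · to B0
  B5←B2: walk B2→B1 to B0
  B7←B4: walk B4→B1 to B0
  B7←B5: walk B5 to B0
  DF(B0)=∅
  DF(B1)={B1,B5,B7}
  DF(B2)={B1,B5}
  DF(B3)=∅
  DF(B4)={B4,B7}
  DF(B5)={B7}
  DF(B6)={B4}
  DF(B7)=∅

φ for i: defs {B1,B4,B5}
  DF⁺ = {B1,B4,B5,B7}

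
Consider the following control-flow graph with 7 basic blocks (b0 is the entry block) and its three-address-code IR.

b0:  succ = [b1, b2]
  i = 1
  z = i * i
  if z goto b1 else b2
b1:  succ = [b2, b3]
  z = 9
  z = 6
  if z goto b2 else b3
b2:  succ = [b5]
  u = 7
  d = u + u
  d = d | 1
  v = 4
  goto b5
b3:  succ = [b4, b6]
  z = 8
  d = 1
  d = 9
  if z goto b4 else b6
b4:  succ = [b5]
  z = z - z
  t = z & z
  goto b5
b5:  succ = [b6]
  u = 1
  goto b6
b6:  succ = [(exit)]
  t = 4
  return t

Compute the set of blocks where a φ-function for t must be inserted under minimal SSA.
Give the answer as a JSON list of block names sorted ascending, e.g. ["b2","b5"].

idom tree: b1←b0 b2←b0 b3←b1 b4←b3 b5←b0 b6←b0
Dom∩ at merges:
  b2: preds {b0,b1}: {b0} ∩ {b0,b1} = {b0}; idom=b0
  b5: preds {b2,b4}: {b0,b2} ∩ {b0,b1,b3,b4} = {b0}; idom=b0
  b6: preds {b3,b5}: {b0,b1,b3} ∩ {b0,b5} = {b0}; idom=b0

DF walk-up:
  join b2 pred b0: · stop@b0
  join b2 pred b1: b1 stop@b0
  join b5 pred b2: b2 stop@b0
  join b5 pred b4: b4→b3→b1 stop@b0
  join b6 pred b3: b3→b1 stop@b0
  join b6 pred b5: b5 stop@b0
  DF(b0)=∅
  DF(b1)={b2,b5,b6}
  DF(b2)={b5}
  DF(b3)={b5,b6}
  DF(b4)={b5}
  DF(b5)={b6}
  DF(b6)=∅

φ for t: defs {b4,b6}
  DF⁺ = {b5,b6}

Answer: ["b5", "b6"]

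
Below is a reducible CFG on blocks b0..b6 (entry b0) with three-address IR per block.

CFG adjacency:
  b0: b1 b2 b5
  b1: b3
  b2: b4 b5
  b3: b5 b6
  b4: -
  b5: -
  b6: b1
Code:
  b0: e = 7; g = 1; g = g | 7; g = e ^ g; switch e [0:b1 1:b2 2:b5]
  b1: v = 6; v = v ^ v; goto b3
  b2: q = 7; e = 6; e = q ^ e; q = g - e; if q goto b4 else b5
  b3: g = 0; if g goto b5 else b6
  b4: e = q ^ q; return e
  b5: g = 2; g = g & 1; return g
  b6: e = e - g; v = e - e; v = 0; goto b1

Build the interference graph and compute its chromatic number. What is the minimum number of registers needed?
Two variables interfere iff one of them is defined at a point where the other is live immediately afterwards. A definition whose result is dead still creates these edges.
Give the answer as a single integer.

def/use:
  b0: {e,g} / ∅
  b1: {v} / ∅
  b2: {e,q} / {g}
  b3: {g} / ∅
  b4: {e} / {q}
  b5: {g} / ∅
  b6: {e,v} / {e,g}

Liveness:
  b0 li=∅ lo={e,g}
  b1 li={e} lo={e}
  b2 li={g} lo={q}
  b3 li={e} lo={e,g}
  b4 li={q} lo=∅
  b5 li=∅ lo=∅
  b6 li={e,g} lo={e}

Conflict graph:
  e: {g,q,v}
  g: {e,q}
  q: {e,g}
  v: {e}

Registers:
  {e,g,q} pairwise interfere (3-clique) ⇒ χ ≥ 3
  3-colouring: r0={e}  r1={g,v}  r2={q}
  χ = 3

Answer: 3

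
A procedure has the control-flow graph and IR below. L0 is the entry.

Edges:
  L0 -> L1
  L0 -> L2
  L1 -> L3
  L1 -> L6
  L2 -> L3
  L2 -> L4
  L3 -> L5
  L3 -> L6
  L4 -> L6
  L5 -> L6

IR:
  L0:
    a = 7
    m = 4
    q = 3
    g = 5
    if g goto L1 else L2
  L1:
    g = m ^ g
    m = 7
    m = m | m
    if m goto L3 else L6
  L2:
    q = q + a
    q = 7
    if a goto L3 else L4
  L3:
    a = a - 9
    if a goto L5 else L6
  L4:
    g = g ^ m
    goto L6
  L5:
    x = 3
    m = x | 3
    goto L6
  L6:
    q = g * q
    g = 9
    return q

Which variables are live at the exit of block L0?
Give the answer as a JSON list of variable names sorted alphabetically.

Block summaries:
  L0 def {a,g,m,q} use ∅
  L1 def {g,m} use {g,m}
  L2 def {q} use {a,q}
  L3 def {a} use {a}
  L4 def {g} use {g,m}
  L5 def {m,x} use ∅
  L6 def {g,q} use {g,q}

Live sets:
  L0 li=∅ lo={a,g,m,q}
  L1 li={a,g,m,q} lo={a,g,q}
  L2 li={a,g,m,q} lo={a,g,m,q}
  L3 li={a,g,q} lo={g,q}
  L4 li={g,m,q} lo={g,q}
  L5 li={g,q} lo={g,q}
  L6 li={g,q} lo=∅

live-out(L0) = ["a", "g", "m", "q"]

Answer: ["a", "g", "m", "q"]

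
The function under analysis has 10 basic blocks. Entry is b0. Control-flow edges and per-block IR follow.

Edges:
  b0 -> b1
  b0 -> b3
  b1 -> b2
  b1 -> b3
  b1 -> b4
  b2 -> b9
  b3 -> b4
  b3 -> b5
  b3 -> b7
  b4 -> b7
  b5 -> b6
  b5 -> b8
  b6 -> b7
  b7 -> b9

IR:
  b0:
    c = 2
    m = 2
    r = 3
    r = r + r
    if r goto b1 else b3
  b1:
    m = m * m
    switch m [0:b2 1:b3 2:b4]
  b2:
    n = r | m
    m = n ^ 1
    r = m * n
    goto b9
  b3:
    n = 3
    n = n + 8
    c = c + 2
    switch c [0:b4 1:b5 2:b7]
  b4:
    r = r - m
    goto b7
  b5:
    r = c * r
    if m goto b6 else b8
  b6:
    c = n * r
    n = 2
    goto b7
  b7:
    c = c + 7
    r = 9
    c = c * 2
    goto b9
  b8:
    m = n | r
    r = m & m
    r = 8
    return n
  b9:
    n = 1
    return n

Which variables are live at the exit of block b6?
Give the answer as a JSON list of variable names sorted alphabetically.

Per-block:
  b0: {c,m,r} / ∅
  b1: {m} / {m}
  b2: {m,n,r} / {m,r}
  b3: {c,n} / {c}
  b4: {r} / {m,r}
  b5: {r} / {c,m,r}
  b6: {c,n} / {n,r}
  b7: {c,r} / {c}
  b8: {m,r} / {n,r}
  b9: {n} / ∅

Backward fixpoint:
  b0: in=∅ out={c,m,r}
  b1: in={c,m,r} out={c,m,r}
  b2: in={m,r} out=∅
  b3: in={c,m,r} out={c,m,n,r}
  b4: in={c,m,r} out={c}
  b5: in={c,m,n,r} out={n,r}
  b6: in={n,r} out={c}
  b7: in={c} out=∅
  b8: in={n,r} out=∅
  b9: in=∅ out=∅

live-out(b6) = ["c"]

Answer: ["c"]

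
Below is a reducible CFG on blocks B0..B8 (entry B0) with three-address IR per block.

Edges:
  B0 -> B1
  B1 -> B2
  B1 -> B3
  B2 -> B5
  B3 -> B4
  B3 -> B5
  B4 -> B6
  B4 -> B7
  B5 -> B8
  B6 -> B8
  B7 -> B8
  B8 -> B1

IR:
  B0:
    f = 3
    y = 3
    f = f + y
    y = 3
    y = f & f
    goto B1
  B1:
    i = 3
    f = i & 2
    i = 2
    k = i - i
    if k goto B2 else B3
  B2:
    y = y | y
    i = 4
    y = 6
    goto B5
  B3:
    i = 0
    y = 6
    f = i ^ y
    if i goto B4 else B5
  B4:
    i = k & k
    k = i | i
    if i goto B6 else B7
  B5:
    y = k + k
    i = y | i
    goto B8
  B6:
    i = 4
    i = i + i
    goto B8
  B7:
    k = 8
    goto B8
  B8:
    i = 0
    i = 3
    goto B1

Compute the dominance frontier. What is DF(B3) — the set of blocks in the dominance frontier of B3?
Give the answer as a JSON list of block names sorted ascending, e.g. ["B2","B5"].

idom tree: B1←B0 B2←B1 B3←B1 B4←B3 B5←B1 B6←B4 B7←B4 B8←B1
Dom∩ at merges:
  B1: preds {B0,B8}: {B0} ∩ {B0,B1,B8} = {B0}; idom=B0
  B5: preds {B2,B3}: {B0,B1,B2} ∩ {B0,B1,B3} = {B0,B1}; idom=B1
  B8: preds {B5,B6,B7}: {B0,B1,B5} ∩ {B0,B1,B3,B4,B6} ∩ {B0,B1,B3,B4,B7} = {B0,B1}; idom=B1

DF walk-up:
  join B1 pred B0: · stop@B0
  join B1 pred B8: B8→B1 stop@B0
  join B5 pred B2: B2 stop@B1
  join B5 pred B3: B3 stop@B1
  join B8 pred B5: B5 stop@B1
  join B8 pred B6: B6→B4→B3 stop@B1
  join B8 pred B7: B7→B4→B3 stop@B1
  B0: DF=∅
  B1: DF={B1}
  B2: DF={B5}
  B3: DF={B5,B8}
  B4: DF={B8}
  B5: DF={B8}
  B6: DF={B8}
  B7: DF={B8}
  B8: DF={B1}

DF(B3) = ["B5", "B8"]

Answer: ["B5", "B8"]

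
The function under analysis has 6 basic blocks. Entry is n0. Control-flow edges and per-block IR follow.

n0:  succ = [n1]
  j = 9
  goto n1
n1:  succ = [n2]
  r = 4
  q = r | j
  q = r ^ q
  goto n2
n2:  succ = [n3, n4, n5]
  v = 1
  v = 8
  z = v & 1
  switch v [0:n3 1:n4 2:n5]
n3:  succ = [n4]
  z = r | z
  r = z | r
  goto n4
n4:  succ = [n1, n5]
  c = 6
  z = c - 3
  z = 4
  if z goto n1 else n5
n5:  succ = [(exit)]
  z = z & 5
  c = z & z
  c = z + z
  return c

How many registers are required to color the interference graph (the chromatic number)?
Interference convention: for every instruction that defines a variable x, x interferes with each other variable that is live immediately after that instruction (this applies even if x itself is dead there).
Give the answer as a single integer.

Answer: 4

Derivation:
Per-block:
  n0 def {j} use ∅
  n1 def {q,r} use {j}
  n2 def {v,z} use ∅
  n3 def {r,z} use {r,z}
  n4 def {c,z} use ∅
  n5 def {c,z} use {z}

Backward fixpoint:
  live n0: ∅→{j}
  live n1: {j}→{j,r}
  live n2: {j,r}→{j,r,z}
  live n3: {j,r,z}→{j}
  live n4: {j}→{j,z}
  live n5: {z}→∅

Interference:
  c: {j,z}
  j: {c,q,r,v,z}
  q: {j,r}
  r: {j,q,v,z}
  v: {j,r,z}
  z: {c,j,r,v}

Colouring:
  lower bound: {j,r,v,z} mutually conflict ⇒ χ ≥ 4
  4-colouring: R0={j}  R1={c,r}  R2={q,z}  R3={v}
  χ = 4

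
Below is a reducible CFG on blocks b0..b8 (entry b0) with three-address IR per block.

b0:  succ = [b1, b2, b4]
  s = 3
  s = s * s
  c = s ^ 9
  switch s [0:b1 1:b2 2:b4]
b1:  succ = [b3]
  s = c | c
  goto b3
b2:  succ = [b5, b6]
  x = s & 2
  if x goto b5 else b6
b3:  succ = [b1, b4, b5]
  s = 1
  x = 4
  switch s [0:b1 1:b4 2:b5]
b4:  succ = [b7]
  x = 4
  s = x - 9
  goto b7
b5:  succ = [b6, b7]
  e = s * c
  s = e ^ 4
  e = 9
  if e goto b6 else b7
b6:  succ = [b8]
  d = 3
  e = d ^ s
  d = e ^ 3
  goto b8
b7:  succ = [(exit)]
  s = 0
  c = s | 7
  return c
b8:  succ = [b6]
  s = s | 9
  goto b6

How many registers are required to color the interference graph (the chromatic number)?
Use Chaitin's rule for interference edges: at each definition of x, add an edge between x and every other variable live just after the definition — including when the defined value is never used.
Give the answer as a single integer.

Per-block:
  b0: def={c,s} ue=∅
  b1: def={s} ue={c}
  b2: def={x} ue={s}
  b3: def={s,x} ue=∅
  b4: def={s,x} ue=∅
  b5: def={e,s} ue={c,s}
  b6: def={d,e} ue={s}
  b7: def={c,s} ue=∅
  b8: def={s} ue={s}

Backward fixpoint:
  b0 li=∅ lo={c,s}
  b1 li={c} lo={c}
  b2 li={c,s} lo={c,s}
  b3 li={c} lo={c,s}
  b4 li=∅ lo=∅
  b5 li={c,s} lo={s}
  b6 li={s} lo={s}
  b7 li=∅ lo=∅
  b8 li={s} lo={s}

Interference:
  c — {s,x}
  d — {s}
  e — {s}
  s — {c,d,e,x}
  x — {c,s}

Chromatic number:
  clique {c,s,x} ⇒ need ≥ 3
  3-colouring: c0={s}  c1={c,d,e}  c2={x}
  χ = 3

Answer: 3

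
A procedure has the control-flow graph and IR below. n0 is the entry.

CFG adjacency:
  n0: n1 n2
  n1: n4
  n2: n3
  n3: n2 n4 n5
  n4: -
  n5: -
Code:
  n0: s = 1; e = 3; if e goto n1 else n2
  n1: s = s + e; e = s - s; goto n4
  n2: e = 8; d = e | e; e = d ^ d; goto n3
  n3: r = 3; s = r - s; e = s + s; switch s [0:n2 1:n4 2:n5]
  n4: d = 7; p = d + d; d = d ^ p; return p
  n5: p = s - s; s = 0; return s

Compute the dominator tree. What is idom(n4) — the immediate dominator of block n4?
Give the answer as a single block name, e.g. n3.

Answer: n0

Derivation:
idom tree: n1←n0 n2←n0 n3←n2 n4←n0 n5←n3
Join-block Dom:
  n2: preds {n0,n3}: {n0} ∩ {n0,n2,n3} = {n0}; idom=n0
  n4: preds {n1,n3}: {n0,n1} ∩ {n0,n2,n3} = {n0}; idom=n0

idom(n4) = n0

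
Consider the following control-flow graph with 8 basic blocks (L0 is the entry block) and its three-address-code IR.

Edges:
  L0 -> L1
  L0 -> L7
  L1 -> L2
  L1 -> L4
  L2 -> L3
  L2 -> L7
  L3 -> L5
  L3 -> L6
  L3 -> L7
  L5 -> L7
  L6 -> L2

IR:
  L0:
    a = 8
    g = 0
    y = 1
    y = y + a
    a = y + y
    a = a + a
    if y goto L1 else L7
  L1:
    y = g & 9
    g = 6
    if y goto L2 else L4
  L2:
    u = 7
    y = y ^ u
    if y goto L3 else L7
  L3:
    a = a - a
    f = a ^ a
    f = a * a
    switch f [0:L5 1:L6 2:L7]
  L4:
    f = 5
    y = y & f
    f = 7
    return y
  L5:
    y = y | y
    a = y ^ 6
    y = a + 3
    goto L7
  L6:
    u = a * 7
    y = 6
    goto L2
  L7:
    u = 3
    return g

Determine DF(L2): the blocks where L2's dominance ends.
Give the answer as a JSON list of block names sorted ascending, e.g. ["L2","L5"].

Answer: ["L2", "L7"]

Working:
idom tree: L1←L0 L2←L1 L3←L2 L4←L1 L5←L3 L6←L3 L7←L0
Dom∩ at merges:
  L2: preds {L1,L6}: {L0,L1} ∩ {L0,L1,L2,L3,L6} = {L0,L1}; idom=L1
  L7: preds {L0,L2,L3,L5}: {L0} ∩ {L0,L1,L2} ∩ {L0,L1,L2,L3} ∩ {L0,L1,L2,L3,L5} = {L0}; idom=L0

Frontier:
  L2←L1: walk · to L1
  L2←L6: walk L6→L3→L2 to L1
  L7←L0: walk · to L0
  L7←L2: walk L2→L1 to L0
  L7←L3: walk L3→L2→L1 to L0
  L7←L5: walk L5→L3→L2→L1 to L0
  L0 → ∅
  L1 → {L7}
  L2 → {L2,L7}
  L3 → {L2,L7}
  L4 → ∅
  L5 → {L7}
  L6 → {L2}
  L7 → ∅

DF(L2) = ["L2", "L7"]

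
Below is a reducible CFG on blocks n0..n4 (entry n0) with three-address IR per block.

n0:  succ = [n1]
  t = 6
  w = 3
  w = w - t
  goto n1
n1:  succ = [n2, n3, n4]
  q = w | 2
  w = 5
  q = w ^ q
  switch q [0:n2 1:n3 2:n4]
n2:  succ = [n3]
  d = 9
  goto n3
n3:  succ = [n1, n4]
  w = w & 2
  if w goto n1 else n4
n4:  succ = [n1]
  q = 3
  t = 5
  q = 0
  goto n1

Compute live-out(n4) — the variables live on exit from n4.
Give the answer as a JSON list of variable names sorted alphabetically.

Block summaries:
  n0: {t,w} / ∅
  n1: {q,w} / {w}
  n2: {d} / ∅
  n3: {w} / {w}
  n4: {q,t} / ∅

Backward fixpoint:
  n0 li=∅ lo={w}
  n1 li={w} lo={w}
  n2 li={w} lo={w}
  n3 li={w} lo={w}
  n4 li={w} lo={w}

live-out(n4) = ["w"]

Answer: ["w"]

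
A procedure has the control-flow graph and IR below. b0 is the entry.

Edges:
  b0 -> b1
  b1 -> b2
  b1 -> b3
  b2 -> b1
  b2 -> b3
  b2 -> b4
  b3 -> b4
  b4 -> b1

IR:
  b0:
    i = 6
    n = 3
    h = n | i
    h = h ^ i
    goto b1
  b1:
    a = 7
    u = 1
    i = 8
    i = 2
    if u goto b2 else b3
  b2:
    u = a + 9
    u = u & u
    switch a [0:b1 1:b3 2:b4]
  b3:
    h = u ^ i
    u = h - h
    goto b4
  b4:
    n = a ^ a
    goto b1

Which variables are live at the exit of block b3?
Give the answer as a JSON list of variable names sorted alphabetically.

Answer: ["a"]

Analysis:
Block summaries:
  b0 def {h,i,n} use ∅
  b1 def {a,i,u} use ∅
  b2 def {u} use {a}
  b3 def {h,u} use {i,u}
  b4 def {n} use {a}

Backward fixpoint:
  b0 li=∅ lo=∅
  b1 li=∅ lo={a,i,u}
  b2 li={a,i} lo={a,i,u}
  b3 li={a,i,u} lo={a}
  b4 li={a} lo=∅

live-out(b3) = ["a"]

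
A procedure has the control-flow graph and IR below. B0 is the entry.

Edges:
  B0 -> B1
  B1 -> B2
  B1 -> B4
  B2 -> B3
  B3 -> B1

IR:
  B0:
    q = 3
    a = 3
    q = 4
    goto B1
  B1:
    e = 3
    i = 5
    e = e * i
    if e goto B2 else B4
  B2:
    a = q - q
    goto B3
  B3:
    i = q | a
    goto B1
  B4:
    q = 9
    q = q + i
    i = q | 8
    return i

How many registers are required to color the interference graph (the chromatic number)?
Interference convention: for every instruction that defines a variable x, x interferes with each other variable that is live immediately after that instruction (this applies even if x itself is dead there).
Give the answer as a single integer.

Answer: 3

Derivation:
Per-block:
  B0 def {a,q} use ∅
  B1 def {e,i} use ∅
  B2 def {a} use {q}
  B3 def {i} use {a,q}
  B4 def {i,q} use {i}

Live sets:
  B0 li=∅ lo={q}
  B1 li={q} lo={i,q}
  B2 li={q} lo={a,q}
  B3 li={a,q} lo={q}
  B4 li={i} lo=∅

Interference:
  a: {q}
  e: {i,q}
  i: {e,q}
  q: {a,e,i}

Chromatic number:
  clique {e,i,q} ⇒ need ≥ 3
  assign a→c1 e→c1 i→c2 q→c0 — no edge inside a register ⇒ χ ≤ 3
  χ = 3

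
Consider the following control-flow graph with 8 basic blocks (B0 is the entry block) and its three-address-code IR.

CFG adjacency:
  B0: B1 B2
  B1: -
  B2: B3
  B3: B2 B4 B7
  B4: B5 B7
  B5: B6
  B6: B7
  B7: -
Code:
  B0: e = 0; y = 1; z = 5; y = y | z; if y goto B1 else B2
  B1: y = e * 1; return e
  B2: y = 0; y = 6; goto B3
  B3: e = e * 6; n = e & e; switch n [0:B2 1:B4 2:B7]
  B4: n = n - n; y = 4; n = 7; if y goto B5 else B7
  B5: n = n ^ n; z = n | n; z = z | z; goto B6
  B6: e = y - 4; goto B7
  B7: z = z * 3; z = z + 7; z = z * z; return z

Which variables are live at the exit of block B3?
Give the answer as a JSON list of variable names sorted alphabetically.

Per-block:
  B0: def={e,y,z} ue=∅
  B1: def={y} ue={e}
  B2: def={y} ue=∅
  B3: def={e,n} ue={e}
  B4: def={n,y} ue={n}
  B5: def={n,z} ue={n}
  B6: def={e} ue={y}
  B7: def={z} ue={z}

Live sets:
  live B0: ∅→{e,z}
  live B1: {e}→∅
  live B2: {e,z}→{e,z}
  live B3: {e,z}→{e,n,z}
  live B4: {n,z}→{n,y,z}
  live B5: {n,y}→{y,z}
  live B6: {y,z}→{z}
  live B7: {z}→∅

live-out(B3) = ["e", "n", "z"]

Answer: ["e", "n", "z"]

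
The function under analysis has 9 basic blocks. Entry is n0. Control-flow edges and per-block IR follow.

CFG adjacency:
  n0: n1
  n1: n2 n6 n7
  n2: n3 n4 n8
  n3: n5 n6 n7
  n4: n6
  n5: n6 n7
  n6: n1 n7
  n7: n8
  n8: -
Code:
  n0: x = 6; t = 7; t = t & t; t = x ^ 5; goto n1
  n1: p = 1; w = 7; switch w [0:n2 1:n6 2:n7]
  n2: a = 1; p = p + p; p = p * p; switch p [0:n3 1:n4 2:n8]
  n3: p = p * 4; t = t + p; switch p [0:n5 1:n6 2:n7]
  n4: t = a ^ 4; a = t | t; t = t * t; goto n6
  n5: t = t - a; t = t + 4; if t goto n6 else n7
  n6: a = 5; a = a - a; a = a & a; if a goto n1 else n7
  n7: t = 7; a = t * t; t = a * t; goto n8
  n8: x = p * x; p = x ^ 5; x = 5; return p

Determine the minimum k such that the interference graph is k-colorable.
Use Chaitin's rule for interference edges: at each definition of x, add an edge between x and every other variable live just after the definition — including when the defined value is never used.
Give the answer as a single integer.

Answer: 4

Working:
Block summaries:
  n0 def {t,x} use ∅
  n1 def {p,w} use ∅
  n2 def {a,p} use {p}
  n3 def {p,t} use {p,t}
  n4 def {a,t} use {a}
  n5 def {t} use {a,t}
  n6 def {a} use ∅
  n7 def {a,t} use ∅
  n8 def {p,x} use {p,x}

Liveness:
  n0: in=∅ out={t,x}
  n1: in={t,x} out={p,t,x}
  n2: in={p,t,x} out={a,p,t,x}
  n3: in={a,p,t,x} out={a,p,t,x}
  n4: in={a,p,x} out={p,t,x}
  n5: in={a,p,t,x} out={p,t,x}
  n6: in={p,t,x} out={p,t,x}
  n7: in={p,x} out={p,x}
  n8: in={p,x} out=∅

Interference:
  a: {p,t,x}
  p: {a,t,w,x}
  t: {a,p,w,x}
  w: {p,t,x}
  x: {a,p,t,w}

Chromatic number:
  {a,p,t,x} pairwise interfere (4-clique) ⇒ χ ≥ 4
  4-colouring: c0={p}  c1={t}  c2={x}  c3={a,w}
  χ = 4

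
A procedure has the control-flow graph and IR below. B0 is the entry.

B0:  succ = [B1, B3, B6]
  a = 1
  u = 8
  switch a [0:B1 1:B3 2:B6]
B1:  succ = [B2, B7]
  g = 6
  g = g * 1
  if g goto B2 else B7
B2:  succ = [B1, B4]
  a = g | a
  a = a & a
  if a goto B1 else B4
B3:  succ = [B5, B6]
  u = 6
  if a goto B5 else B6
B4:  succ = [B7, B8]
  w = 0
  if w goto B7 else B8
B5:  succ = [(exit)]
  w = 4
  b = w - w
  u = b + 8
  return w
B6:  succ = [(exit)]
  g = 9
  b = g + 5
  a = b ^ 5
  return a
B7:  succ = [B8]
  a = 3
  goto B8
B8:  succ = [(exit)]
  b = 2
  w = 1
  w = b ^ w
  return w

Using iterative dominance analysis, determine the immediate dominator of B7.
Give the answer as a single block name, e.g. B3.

idom tree: B1←B0 B2←B1 B3←B0 B4←B2 B5←B3 B6←B0 B7←B1 B8←B1
Join-block Dom:
  B1: preds {B0,B2}: {B0} ∩ {B0,B1,B2} = {B0}; idom=B0
  B6: preds {B0,B3}: {B0} ∩ {B0,B3} = {B0}; idom=B0
  B7: preds {B1,B4}: {B0,B1} ∩ {B0,B1,B2,B4} = {B0,B1}; idom=B1
  B8: preds {B4,B7}: {B0,B1,B2,B4} ∩ {B0,B1,B7} = {B0,B1}; idom=B1

idom(B7) = B1

Answer: B1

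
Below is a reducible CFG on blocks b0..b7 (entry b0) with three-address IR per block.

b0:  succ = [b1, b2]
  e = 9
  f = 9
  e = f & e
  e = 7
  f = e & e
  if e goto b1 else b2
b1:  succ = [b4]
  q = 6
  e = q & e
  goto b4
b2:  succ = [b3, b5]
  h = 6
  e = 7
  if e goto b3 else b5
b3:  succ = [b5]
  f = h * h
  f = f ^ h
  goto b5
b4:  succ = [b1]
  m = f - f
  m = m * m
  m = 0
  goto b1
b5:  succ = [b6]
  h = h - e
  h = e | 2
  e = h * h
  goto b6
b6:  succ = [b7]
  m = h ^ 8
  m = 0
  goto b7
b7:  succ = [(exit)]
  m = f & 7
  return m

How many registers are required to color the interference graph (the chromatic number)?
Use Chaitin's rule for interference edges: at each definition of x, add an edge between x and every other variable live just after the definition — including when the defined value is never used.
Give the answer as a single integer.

Per-block:
  b0: {e,f} / ∅
  b1: {e,q} / {e}
  b2: {e,h} / ∅
  b3: {f} / {h}
  b4: {m} / {f}
  b5: {e,h} / {e,h}
  b6: {m} / {h}
  b7: {m} / {f}

Liveness:
  live b0: ∅→{e,f}
  live b1: {e,f}→{e,f}
  live b2: {f}→{e,f,h}
  live b3: {e,h}→{e,f,h}
  live b4: {e,f}→{e,f}
  live b5: {e,f,h}→{f,h}
  live b6: {f,h}→{f}
  live b7: {f}→∅

Interference:
  e — {f,h,m,q}
  f — {e,h,m,q}
  h — {e,f}
  m — {e,f}
  q — {e,f}

Registers:
  clique {e,f,h} ⇒ need ≥ 3
  3-colouring: R0={e}  R1={f}  R2={h,m,q}
  χ = 3

Answer: 3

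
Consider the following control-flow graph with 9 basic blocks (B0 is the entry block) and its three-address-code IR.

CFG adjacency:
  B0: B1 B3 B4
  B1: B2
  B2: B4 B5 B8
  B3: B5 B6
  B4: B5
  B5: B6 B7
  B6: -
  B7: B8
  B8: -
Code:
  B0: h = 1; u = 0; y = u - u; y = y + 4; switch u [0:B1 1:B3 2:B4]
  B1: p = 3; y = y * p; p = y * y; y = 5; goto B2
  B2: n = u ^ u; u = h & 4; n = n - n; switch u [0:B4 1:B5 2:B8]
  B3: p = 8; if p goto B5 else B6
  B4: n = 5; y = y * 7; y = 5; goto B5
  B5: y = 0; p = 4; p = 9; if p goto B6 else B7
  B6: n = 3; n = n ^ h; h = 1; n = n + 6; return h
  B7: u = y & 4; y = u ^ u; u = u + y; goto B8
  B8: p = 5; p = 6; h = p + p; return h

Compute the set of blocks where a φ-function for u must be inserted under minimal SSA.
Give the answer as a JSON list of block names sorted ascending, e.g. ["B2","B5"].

Answer: ["B4", "B5", "B6", "B8"]

Derivation:
idom tree: B1←B0 B2←B1 B3←B0 B4←B0 B5←B0 B6←B0 B7←B5 B8←B0
Dom∩ at merges:
  B4: preds {B0,B2}: {B0} ∩ {B0,B1,B2} = {B0}; idom=B0
  B5: preds {B2,B3,B4}: {B0,B1,B2} ∩ {B0,B3} ∩ {B0,B4} = {B0}; idom=B0
  B6: preds {B3,B5}: {B0,B3} ∩ {B0,B5} = {B0}; idom=B0
  B8: preds {B2,B7}: {B0,B1,B2} ∩ {B0,B5,B7} = {B0}; idom=B0

Frontier:
  B4←B0: walk · to B0
  B4←B2: walk B2→B1 to B0
  B5←B2: walk B2→B1 to B0
  B5←B3: walk B3 to B0
  B5←B4: walk B4 to B0
  B6←B3: walk B3 to B0
  B6←B5: walk B5 to B0
  B8←B2: walk B2→B1 to B0
  B8←B7: walk B7→B5 to B0
  B0 → ∅
  B1 → {B4,B5,B8}
  B2 → {B4,B5,B8}
  B3 → {B5,B6}
  B4 → {B5}
  B5 → {B6,B8}
  B6 → ∅
  B7 → {B8}
  B8 → ∅

φ for u: defs {B0,B2,B7}
  DF⁺ = {B4,B5,B6,B8}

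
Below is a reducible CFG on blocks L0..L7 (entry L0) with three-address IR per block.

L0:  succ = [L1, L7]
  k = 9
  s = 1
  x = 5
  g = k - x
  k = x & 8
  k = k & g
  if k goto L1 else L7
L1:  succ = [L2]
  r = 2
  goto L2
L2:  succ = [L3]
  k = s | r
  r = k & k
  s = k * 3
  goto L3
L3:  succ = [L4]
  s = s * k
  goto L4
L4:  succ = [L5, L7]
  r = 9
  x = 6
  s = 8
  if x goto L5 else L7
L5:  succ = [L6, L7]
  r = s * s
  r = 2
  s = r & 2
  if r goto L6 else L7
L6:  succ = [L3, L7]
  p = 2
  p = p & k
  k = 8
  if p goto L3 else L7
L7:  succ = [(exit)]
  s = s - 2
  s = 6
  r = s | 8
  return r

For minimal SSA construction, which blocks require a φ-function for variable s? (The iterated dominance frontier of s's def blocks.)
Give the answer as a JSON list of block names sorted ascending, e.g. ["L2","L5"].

Answer: ["L3", "L7"]

Working:
idom tree: L1←L0 L2←L1 L3←L2 L4←L3 L5←L4 L6←L5 L7←L0
Dom∩ at merges:
  L3: preds {L2,L6}: {L0,L1,L2} ∩ {L0,L1,L2,L3,L4,L5,L6} = {L0,L1,L2}; idom=L2
  L7: preds {L0,L4,L5,L6}: {L0} ∩ {L0,L1,L2,L3,L4} ∩ {L0,L1,L2,L3,L4,L5} ∩ {L0,L1,L2,L3,L4,L5,L6} = {L0}; idom=L0

Frontier:
  L3←L2: walk · to L2
  L3←L6: walk L6→L5→L4→L3 to L2
  L7←L0: walk · to L0
  L7←L4: walk L4→L3→L2→L1 to L0
  L7←L5: walk L5→L4→L3→L2→L1 to L0
  L7←L6: walk L6→L5→L4→L3→L2→L1 to L0
  DF(L0)=∅
  DF(L1)={L7}
  DF(L2)={L7}
  DF(L3)={L3,L7}
  DF(L4)={L3,L7}
  DF(L5)={L3,L7}
  DF(L6)={L3,L7}
  DF(L7)=∅

φ for s: defs {L0,L2,L3,L4,L5,L7}
  DF⁺ = {L3,L7}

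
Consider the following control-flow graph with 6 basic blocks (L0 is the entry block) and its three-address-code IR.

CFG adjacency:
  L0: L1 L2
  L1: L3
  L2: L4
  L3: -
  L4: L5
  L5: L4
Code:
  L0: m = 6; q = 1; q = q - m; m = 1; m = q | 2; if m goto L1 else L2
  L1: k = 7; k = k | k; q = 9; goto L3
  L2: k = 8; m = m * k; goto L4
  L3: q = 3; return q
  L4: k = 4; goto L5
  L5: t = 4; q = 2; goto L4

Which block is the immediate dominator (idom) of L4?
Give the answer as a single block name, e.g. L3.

idom tree: L1←L0 L2←L0 L3←L1 L4←L2 L5←L4
Join-block Dom:
  L4: preds {L2,L5}: {L0,L2} ∩ {L0,L2,L4,L5} = {L0,L2}; idom=L2

idom(L4) = L2

Answer: L2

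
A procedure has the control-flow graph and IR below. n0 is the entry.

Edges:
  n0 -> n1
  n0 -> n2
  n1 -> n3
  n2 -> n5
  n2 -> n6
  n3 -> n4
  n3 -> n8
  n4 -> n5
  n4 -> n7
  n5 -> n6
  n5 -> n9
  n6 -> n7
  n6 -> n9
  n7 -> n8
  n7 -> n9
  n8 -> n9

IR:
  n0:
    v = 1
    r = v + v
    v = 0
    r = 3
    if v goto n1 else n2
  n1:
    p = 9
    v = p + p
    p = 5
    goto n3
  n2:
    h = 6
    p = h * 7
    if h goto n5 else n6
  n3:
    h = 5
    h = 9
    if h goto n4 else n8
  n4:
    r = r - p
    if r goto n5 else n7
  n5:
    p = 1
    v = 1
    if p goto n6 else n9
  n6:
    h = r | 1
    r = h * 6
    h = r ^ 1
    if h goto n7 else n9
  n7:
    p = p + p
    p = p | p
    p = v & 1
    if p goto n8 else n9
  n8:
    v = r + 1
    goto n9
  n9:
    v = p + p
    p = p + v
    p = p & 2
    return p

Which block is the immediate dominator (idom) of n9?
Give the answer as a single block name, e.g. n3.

Answer: n0

Derivation:
idom tree: n1←n0 n2←n0 n3←n1 n4←n3 n5←n0 n6←n0 n7←n0 n8←n0 n9←n0
Dom at joins:
  n5: preds {n2,n4}: {n0,n2} ∩ {n0,n1,n3,n4} = {n0}; idom=n0
  n6: preds {n2,n5}: {n0,n2} ∩ {n0,n5} = {n0}; idom=n0
  n7: preds {n4,n6}: {n0,n1,n3,n4} ∩ {n0,n6} = {n0}; idom=n0
  n8: preds {n3,n7}: {n0,n1,n3} ∩ {n0,n7} = {n0}; idom=n0
  n9: preds {n5,n6,n7,n8}: {n0,n5} ∩ {n0,n6} ∩ {n0,n7} ∩ {n0,n8} = {n0}; idom=n0

idom(n9) = n0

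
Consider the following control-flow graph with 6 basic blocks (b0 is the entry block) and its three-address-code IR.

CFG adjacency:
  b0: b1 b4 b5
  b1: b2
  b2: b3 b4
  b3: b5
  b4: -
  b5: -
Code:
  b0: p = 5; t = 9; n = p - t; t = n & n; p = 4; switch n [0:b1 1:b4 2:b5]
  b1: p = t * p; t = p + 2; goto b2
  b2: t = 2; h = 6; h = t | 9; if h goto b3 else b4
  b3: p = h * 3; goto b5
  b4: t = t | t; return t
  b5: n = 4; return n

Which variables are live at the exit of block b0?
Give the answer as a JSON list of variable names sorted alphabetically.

Answer: ["p", "t"]

Analysis:
Per-block:
  b0: def={n,p,t} ue=∅
  b1: def={p,t} ue={p,t}
  b2: def={h,t} ue=∅
  b3: def={p} ue={h}
  b4: def={t} ue={t}
  b5: def={n} ue=∅

Live sets:
  b0: in=∅ out={p,t}
  b1: in={p,t} out=∅
  b2: in=∅ out={h,t}
  b3: in={h} out=∅
  b4: in={t} out=∅
  b5: in=∅ out=∅

live-out(b0) = ["p", "t"]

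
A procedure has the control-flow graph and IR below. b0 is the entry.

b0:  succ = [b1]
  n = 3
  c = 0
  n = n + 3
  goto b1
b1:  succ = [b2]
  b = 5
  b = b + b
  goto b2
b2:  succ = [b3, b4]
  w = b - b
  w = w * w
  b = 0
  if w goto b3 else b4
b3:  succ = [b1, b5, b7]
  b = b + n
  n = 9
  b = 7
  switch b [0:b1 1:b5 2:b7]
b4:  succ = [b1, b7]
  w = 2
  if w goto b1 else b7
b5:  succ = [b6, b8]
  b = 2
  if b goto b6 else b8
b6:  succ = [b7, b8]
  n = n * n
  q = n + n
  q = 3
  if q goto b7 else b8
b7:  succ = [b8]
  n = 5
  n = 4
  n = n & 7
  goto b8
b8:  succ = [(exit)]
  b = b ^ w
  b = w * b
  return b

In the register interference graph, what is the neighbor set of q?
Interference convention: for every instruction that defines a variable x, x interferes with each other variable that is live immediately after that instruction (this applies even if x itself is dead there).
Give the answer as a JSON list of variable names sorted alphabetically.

Answer: ["b", "w"]

Working:
def/use:
  b0 def {c,n} use ∅
  b1 def {b} use ∅
  b2 def {b,w} use {b}
  b3 def {b,n} use {b,n}
  b4 def {w} use ∅
  b5 def {b} use ∅
  b6 def {n,q} use {n}
  b7 def {n} use ∅
  b8 def {b} use {b,w}

Liveness:
  live b0: ∅→{n}
  live b1: {n}→{b,n}
  live b2: {b,n}→{b,n,w}
  live b3: {b,n,w}→{b,n,w}
  live b4: {b,n}→{b,n,w}
  live b5: {n,w}→{b,n,w}
  live b6: {b,n,w}→{b,w}
  live b7: {b,w}→{b,w}
  live b8: {b,w}→∅

Interfere edges:
  b↔{n,q,w}
  c↔{n}
  n↔{b,c,w}
  q↔{b,w}
  w↔{b,n,q}

N(q) = ["b", "w"]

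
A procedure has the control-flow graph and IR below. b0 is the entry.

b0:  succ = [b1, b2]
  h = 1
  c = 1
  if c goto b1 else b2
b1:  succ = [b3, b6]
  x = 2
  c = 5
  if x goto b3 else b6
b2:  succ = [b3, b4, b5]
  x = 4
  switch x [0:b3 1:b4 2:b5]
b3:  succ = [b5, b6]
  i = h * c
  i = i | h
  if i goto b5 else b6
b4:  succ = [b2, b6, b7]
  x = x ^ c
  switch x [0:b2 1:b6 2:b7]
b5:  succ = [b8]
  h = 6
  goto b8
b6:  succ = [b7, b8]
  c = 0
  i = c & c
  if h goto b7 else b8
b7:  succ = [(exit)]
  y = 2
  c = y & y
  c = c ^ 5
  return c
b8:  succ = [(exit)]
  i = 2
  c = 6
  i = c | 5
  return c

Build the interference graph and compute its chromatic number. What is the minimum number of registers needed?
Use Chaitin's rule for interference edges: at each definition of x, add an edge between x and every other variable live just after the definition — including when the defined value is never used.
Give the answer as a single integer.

Per-block:
  b0: def={c,h} ue=∅
  b1: def={c,x} ue=∅
  b2: def={x} ue=∅
  b3: def={i} ue={c,h}
  b4: def={x} ue={c,x}
  b5: def={h} ue=∅
  b6: def={c,i} ue={h}
  b7: def={c,y} ue=∅
  b8: def={c,i} ue=∅

Liveness:
  b0 li=∅ lo={c,h}
  b1 li={h} lo={c,h}
  b2 li={c,h} lo={c,h,x}
  b3 li={c,h} lo={h}
  b4 li={c,h,x} lo={c,h}
  b5 li=∅ lo=∅
  b6 li={h} lo=∅
  b7 li=∅ lo=∅
  b8 li=∅ lo=∅

Interference:
  c: {h,i,x}
  h: {c,i,x}
  i: {c,h}
  x: {c,h}
  y: ∅

Colouring:
  lower bound: {c,h,i} mutually conflict ⇒ χ ≥ 3
  assign c→c0 h→c1 i→c2 x→c2 y→c0 — no edge inside a register ⇒ χ ≤ 3
  χ = 3

Answer: 3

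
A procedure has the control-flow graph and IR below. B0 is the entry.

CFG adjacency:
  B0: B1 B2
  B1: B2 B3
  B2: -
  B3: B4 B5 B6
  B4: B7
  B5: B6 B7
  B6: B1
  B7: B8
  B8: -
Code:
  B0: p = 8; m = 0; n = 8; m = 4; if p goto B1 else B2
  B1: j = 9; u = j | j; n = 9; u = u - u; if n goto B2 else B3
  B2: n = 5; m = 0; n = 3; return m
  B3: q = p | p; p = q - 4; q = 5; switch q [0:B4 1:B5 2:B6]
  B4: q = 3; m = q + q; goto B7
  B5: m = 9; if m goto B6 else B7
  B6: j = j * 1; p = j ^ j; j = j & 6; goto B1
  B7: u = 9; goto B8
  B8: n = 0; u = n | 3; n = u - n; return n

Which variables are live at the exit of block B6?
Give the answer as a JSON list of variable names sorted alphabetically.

def/use:
  B0 def {m,n,p} use ∅
  B1 def {j,n,u} use ∅
  B2 def {m,n} use ∅
  B3 def {p,q} use {p}
  B4 def {m,q} use ∅
  B5 def {m} use ∅
  B6 def {j,p} use {j}
  B7 def {u} use ∅
  B8 def {n,u} use ∅

Live sets:
  live B0: ∅→{p}
  live B1: {p}→{j,p}
  live B2: ∅→∅
  live B3: {j,p}→{j}
  live B4: ∅→∅
  live B5: {j}→{j}
  live B6: {j}→{p}
  live B7: ∅→∅
  live B8: ∅→∅

live-out(B6) = ["p"]

Answer: ["p"]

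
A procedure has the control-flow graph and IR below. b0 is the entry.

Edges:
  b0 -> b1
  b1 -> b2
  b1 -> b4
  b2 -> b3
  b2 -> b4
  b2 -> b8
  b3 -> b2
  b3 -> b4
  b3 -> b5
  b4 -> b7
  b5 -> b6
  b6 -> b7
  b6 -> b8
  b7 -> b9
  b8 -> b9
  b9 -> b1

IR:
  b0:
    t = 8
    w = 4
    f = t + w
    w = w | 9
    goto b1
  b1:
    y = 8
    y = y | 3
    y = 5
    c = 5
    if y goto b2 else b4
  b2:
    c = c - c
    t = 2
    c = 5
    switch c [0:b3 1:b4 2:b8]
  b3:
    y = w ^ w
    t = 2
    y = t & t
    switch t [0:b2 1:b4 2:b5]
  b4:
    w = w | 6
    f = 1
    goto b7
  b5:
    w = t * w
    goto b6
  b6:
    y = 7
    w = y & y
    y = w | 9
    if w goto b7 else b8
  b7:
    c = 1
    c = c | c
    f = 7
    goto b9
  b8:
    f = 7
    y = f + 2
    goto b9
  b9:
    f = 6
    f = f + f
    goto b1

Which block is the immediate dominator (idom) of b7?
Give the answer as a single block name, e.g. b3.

Answer: b1

Derivation:
idom tree: b1←b0 b2←b1 b3←b2 b4←b1 b5←b3 b6←b5 b7←b1 b8←b2 b9←b1
Dom at joins:
  b1: preds {b0,b9}: {b0} ∩ {b0,b1,b9} = {b0}; idom=b0
  b2: preds {b1,b3}: {b0,b1} ∩ {b0,b1,b2,b3} = {b0,b1}; idom=b1
  b4: preds {b1,b2,b3}: {b0,b1} ∩ {b0,b1,b2} ∩ {b0,b1,b2,b3} = {b0,b1}; idom=b1
  b7: preds {b4,b6}: {b0,b1,b4} ∩ {b0,b1,b2,b3,b5,b6} = {b0,b1}; idom=b1
  b8: preds {b2,b6}: {b0,b1,b2} ∩ {b0,b1,b2,b3,b5,b6} = {b0,b1,b2}; idom=b2
  b9: preds {b7,b8}: {b0,b1,b7} ∩ {b0,b1,b2,b8} = {b0,b1}; idom=b1

idom(b7) = b1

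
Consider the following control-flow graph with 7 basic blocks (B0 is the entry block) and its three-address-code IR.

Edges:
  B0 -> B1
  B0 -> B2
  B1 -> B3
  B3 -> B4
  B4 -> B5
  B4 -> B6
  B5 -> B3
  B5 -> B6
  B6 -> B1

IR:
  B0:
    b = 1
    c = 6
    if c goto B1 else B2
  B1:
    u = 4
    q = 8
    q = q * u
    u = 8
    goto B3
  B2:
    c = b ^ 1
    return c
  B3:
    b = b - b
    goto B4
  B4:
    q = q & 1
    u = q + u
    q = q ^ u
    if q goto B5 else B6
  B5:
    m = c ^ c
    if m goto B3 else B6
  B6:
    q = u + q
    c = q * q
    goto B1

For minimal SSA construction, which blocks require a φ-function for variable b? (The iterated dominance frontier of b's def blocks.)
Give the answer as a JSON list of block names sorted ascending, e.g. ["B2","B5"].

Answer: ["B1", "B3"]

Derivation:
idom tree: B1←B0 B2←B0 B3←B1 B4←B3 B5←B4 B6←B4
Dom at joins:
  B1: preds {B0,B6}: {B0} ∩ {B0,B1,B3,B4,B6} = {B0}; idom=B0
  B3: preds {B1,B5}: {B0,B1} ∩ {B0,B1,B3,B4,B5} = {B0,B1}; idom=B1
  B6: preds {B4,B5}: {B0,B1,B3,B4} ∩ {B0,B1,B3,B4,B5} = {B0,B1,B3,B4}; idom=B4

Frontier:
  B1←B0: walk · to B0
  B1←B6: walk B6→B4→B3→B1 to B0
  B3←B1: walk · to B1
  B3←B5: walk B5→B4→B3 to B1
  B6←B4: walk · to B4
  B6←B5: walk B5 to B4
  B0: DF=∅
  B1: DF={B1}
  B2: DF=∅
  B3: DF={B1,B3}
  B4: DF={B1,B3}
  B5: DF={B3,B6}
  B6: DF={B1}

φ for b: defs {B0,B3}
  DF⁺ = {B1,B3}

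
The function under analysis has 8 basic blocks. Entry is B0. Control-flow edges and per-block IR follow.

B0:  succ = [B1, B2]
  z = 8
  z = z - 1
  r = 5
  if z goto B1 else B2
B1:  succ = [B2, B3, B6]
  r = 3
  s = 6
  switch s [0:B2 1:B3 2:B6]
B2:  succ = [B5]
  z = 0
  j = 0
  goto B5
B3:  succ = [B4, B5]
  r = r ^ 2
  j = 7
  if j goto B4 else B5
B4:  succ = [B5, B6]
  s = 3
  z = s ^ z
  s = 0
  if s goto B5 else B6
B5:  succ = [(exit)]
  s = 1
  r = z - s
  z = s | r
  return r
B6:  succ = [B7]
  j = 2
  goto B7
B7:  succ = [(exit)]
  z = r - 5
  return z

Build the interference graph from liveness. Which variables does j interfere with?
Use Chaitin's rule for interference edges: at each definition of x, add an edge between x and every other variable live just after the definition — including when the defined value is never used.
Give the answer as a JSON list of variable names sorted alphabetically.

Block summaries:
  B0: def={r,z} ue=∅
  B1: def={r,s} ue=∅
  B2: def={j,z} ue=∅
  B3: def={j,r} ue={r}
  B4: def={s,z} ue={z}
  B5: def={r,s,z} ue={z}
  B6: def={j} ue=∅
  B7: def={z} ue={r}

Liveness:
  live B0: ∅→{z}
  live B1: {z}→{r,z}
  live B2: ∅→{z}
  live B3: {r,z}→{r,z}
  live B4: {r,z}→{r,z}
  live B5: {z}→∅
  live B6: {r}→{r}
  live B7: {r}→∅

Interfere edges:
  j — {r,z}
  r — {j,s,z}
  s — {r,z}
  z — {j,r,s}

N(j) = ["r", "z"]

Answer: ["r", "z"]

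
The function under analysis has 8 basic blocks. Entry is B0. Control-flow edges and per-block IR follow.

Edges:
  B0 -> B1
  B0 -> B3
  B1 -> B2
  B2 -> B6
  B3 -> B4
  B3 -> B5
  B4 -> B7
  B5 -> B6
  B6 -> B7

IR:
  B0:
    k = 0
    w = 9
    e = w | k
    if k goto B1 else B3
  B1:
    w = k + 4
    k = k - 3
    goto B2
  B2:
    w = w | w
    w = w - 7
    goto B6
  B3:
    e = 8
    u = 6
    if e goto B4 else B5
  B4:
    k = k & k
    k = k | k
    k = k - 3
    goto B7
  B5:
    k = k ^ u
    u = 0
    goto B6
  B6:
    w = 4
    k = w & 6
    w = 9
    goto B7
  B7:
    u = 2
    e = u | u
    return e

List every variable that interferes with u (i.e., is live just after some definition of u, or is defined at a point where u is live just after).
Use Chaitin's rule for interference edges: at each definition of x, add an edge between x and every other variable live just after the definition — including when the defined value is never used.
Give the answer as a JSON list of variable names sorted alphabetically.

Answer: ["e", "k"]

Analysis:
def/use:
  B0: {e,k,w} / ∅
  B1: {k,w} / {k}
  B2: {w} / {w}
  B3: {e,u} / ∅
  B4: {k} / {k}
  B5: {k,u} / {k,u}
  B6: {k,w} / ∅
  B7: {e,u} / ∅

Backward fixpoint:
  B0 li=∅ lo={k}
  B1 li={k} lo={w}
  B2 li={w} lo=∅
  B3 li={k} lo={k,u}
  B4 li={k} lo=∅
  B5 li={k,u} lo=∅
  B6 li=∅ lo=∅
  B7 li=∅ lo=∅

Conflict graph:
  e: {k,u}
  k: {e,u,w}
  u: {e,k}
  w: {k}

N(u) = ["e", "k"]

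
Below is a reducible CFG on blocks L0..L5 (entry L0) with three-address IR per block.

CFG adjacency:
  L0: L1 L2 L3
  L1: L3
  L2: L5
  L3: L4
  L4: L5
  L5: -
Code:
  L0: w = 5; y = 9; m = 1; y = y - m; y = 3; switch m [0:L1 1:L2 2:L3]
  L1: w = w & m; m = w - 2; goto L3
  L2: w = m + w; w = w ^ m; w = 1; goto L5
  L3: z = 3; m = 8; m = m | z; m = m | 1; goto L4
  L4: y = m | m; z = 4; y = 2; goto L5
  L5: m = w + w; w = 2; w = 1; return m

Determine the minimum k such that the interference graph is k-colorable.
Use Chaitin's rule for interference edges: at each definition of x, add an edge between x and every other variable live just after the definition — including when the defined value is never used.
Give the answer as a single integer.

Per-block:
  L0: {m,w,y} / ∅
  L1: {m,w} / {m,w}
  L2: {w} / {m,w}
  L3: {m,z} / ∅
  L4: {y,z} / {m}
  L5: {m,w} / {w}

Liveness:
  L0: in=∅ out={m,w}
  L1: in={m,w} out={w}
  L2: in={m,w} out={w}
  L3: in={w} out={m,w}
  L4: in={m,w} out={w}
  L5: in={w} out=∅

Interfere edges:
  m: {w,y,z}
  w: {m,y,z}
  y: {m,w}
  z: {m,w}

Registers:
  lower bound: {m,w,y} mutually conflict ⇒ χ ≥ 3
  assign m→R0 w→R1 y→R2 z→R2 — no edge inside a register ⇒ χ ≤ 3
  χ = 3

Answer: 3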